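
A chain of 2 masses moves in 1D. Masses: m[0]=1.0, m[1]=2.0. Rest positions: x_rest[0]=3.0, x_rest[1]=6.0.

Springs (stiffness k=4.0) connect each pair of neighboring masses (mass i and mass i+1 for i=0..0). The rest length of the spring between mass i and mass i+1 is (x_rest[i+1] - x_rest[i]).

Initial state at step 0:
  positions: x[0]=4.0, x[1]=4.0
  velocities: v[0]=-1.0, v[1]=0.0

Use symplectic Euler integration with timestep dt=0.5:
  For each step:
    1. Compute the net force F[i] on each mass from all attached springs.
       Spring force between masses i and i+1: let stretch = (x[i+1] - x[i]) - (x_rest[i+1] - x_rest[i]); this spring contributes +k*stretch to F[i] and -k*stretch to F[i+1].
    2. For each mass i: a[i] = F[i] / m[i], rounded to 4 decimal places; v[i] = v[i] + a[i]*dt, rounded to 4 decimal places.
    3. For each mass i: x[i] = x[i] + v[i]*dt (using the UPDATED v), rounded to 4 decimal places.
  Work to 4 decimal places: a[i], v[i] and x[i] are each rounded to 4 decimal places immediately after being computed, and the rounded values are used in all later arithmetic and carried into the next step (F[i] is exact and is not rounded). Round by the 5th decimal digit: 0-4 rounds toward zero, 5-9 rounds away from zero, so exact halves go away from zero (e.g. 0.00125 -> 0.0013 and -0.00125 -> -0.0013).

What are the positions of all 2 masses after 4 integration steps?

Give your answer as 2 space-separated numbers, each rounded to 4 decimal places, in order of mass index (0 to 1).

Step 0: x=[4.0000 4.0000] v=[-1.0000 0.0000]
Step 1: x=[0.5000 5.5000] v=[-7.0000 3.0000]
Step 2: x=[-1.0000 6.0000] v=[-3.0000 1.0000]
Step 3: x=[1.5000 4.5000] v=[5.0000 -3.0000]
Step 4: x=[4.0000 3.0000] v=[5.0000 -3.0000]

Answer: 4.0000 3.0000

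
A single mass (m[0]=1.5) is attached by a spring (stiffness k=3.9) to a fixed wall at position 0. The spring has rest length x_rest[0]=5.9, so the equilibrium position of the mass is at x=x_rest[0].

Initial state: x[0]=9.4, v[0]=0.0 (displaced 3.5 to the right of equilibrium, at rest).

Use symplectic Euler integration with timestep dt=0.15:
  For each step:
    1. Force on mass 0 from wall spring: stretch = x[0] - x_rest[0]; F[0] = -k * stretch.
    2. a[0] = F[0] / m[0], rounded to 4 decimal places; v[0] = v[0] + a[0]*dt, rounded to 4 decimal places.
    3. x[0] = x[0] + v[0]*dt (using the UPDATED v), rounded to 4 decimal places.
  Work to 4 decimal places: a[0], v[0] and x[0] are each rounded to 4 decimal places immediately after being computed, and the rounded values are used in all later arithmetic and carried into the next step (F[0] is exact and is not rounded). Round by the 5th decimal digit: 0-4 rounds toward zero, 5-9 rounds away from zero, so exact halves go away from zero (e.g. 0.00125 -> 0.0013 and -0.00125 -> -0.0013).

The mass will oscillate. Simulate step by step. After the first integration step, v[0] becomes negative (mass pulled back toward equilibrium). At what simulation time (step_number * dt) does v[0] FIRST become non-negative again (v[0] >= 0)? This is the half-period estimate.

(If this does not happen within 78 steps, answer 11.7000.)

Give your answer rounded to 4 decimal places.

Step 0: x=[9.4000] v=[0.0000]
Step 1: x=[9.1953] v=[-1.3650]
Step 2: x=[8.7978] v=[-2.6502]
Step 3: x=[8.2308] v=[-3.7803]
Step 4: x=[7.5274] v=[-4.6893]
Step 5: x=[6.7288] v=[-5.3240]
Step 6: x=[5.8817] v=[-5.6472]
Step 7: x=[5.0357] v=[-5.6401]
Step 8: x=[4.2403] v=[-5.3030]
Step 9: x=[3.5419] v=[-4.6557]
Step 10: x=[2.9815] v=[-3.7360]
Step 11: x=[2.5918] v=[-2.5978]
Step 12: x=[2.3957] v=[-1.3076]
Step 13: x=[2.4046] v=[0.0591]
First v>=0 after going negative at step 13, time=1.9500

Answer: 1.9500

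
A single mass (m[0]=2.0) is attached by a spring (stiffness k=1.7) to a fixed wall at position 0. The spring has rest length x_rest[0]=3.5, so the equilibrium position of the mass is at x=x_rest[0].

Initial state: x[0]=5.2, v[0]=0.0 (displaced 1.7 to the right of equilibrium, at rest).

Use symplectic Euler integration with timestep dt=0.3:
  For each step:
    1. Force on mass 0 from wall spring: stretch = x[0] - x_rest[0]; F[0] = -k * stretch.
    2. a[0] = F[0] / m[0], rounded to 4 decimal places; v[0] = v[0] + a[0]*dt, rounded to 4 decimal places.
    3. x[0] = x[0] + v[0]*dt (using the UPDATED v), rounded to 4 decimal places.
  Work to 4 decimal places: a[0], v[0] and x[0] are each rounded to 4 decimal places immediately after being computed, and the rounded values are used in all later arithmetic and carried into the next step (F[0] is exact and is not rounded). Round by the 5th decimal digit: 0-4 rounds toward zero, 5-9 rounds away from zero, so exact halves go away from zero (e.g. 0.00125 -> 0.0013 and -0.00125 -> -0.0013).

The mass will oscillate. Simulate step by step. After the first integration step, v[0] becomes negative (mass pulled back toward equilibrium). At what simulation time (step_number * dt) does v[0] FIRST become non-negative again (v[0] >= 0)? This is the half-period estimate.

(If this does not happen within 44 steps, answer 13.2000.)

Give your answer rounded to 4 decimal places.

Step 0: x=[5.2000] v=[0.0000]
Step 1: x=[5.0700] v=[-0.4335]
Step 2: x=[4.8198] v=[-0.8339]
Step 3: x=[4.4687] v=[-1.1704]
Step 4: x=[4.0435] v=[-1.4174]
Step 5: x=[3.5767] v=[-1.5560]
Step 6: x=[3.1040] v=[-1.5756]
Step 7: x=[2.6616] v=[-1.4746]
Step 8: x=[2.2834] v=[-1.2608]
Step 9: x=[1.9982] v=[-0.9506]
Step 10: x=[1.8279] v=[-0.5677]
Step 11: x=[1.7855] v=[-0.1413]
Step 12: x=[1.8743] v=[0.2959]
First v>=0 after going negative at step 12, time=3.6000

Answer: 3.6000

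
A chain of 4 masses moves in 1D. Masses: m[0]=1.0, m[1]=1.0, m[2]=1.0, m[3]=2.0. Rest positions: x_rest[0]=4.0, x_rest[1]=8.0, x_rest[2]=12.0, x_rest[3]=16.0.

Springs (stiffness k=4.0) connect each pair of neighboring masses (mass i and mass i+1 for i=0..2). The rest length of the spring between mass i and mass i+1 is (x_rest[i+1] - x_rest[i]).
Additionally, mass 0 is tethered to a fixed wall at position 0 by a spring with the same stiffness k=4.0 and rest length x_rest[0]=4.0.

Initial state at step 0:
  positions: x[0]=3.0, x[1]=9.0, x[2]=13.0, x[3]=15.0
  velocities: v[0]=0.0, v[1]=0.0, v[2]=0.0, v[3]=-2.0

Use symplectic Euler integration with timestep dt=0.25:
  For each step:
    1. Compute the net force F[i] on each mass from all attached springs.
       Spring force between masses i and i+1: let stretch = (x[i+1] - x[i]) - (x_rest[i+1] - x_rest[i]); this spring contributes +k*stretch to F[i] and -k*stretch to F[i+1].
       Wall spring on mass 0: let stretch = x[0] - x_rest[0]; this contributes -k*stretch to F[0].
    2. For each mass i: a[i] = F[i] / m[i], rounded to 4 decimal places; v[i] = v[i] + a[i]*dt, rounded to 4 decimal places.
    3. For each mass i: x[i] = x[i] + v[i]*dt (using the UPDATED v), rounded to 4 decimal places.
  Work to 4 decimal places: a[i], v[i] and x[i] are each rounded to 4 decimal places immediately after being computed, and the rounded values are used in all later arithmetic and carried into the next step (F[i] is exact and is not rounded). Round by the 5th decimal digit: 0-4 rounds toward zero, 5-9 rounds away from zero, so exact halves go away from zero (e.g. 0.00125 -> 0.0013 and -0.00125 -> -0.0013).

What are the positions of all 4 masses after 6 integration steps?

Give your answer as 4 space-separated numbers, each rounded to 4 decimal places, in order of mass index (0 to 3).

Step 0: x=[3.0000 9.0000 13.0000 15.0000] v=[0.0000 0.0000 0.0000 -2.0000]
Step 1: x=[3.7500 8.5000 12.5000 14.7500] v=[3.0000 -2.0000 -2.0000 -1.0000]
Step 2: x=[4.7500 7.8125 11.5625 14.7188] v=[4.0000 -2.7500 -3.7500 -0.1250]
Step 3: x=[5.3281 7.2969 10.4766 14.7930] v=[2.3125 -2.0625 -4.3437 0.2969]
Step 4: x=[5.0664 7.0840 9.6749 14.8277] v=[-1.0468 -0.8516 -3.2070 0.1387]
Step 5: x=[4.0425 7.0144 9.5136 14.7183] v=[-4.0956 -0.2783 -0.6451 -0.4377]
Step 6: x=[2.7510 6.8267 10.0287 14.4583] v=[-5.1662 -0.7510 2.0604 -1.0401]

Answer: 2.7510 6.8267 10.0287 14.4583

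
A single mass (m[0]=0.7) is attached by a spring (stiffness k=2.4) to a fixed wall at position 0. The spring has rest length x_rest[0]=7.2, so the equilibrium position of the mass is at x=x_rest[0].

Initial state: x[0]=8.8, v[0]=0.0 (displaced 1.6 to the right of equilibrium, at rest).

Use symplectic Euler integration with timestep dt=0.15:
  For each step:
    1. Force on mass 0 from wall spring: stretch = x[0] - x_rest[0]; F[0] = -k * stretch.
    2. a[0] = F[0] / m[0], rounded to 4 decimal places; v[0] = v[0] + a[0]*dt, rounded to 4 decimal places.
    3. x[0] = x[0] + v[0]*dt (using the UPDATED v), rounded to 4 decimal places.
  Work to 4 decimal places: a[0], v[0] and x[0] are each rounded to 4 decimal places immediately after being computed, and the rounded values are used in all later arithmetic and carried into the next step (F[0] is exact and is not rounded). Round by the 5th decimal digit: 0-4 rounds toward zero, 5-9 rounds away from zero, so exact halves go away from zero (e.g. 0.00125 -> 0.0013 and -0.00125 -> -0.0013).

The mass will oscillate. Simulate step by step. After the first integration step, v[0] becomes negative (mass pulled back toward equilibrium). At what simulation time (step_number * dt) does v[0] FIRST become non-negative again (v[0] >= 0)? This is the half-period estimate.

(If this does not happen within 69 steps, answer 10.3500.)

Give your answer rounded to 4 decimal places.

Answer: 1.8000

Derivation:
Step 0: x=[8.8000] v=[0.0000]
Step 1: x=[8.6766] v=[-0.8229]
Step 2: x=[8.4393] v=[-1.5823]
Step 3: x=[8.1063] v=[-2.2197]
Step 4: x=[7.7034] v=[-2.6858]
Step 5: x=[7.2617] v=[-2.9447]
Step 6: x=[6.8152] v=[-2.9764]
Step 7: x=[6.3984] v=[-2.7785]
Step 8: x=[6.0435] v=[-2.3663]
Step 9: x=[5.7778] v=[-1.7715]
Step 10: x=[5.6218] v=[-1.0401]
Step 11: x=[5.5875] v=[-0.2285]
Step 12: x=[5.6776] v=[0.6008]
First v>=0 after going negative at step 12, time=1.8000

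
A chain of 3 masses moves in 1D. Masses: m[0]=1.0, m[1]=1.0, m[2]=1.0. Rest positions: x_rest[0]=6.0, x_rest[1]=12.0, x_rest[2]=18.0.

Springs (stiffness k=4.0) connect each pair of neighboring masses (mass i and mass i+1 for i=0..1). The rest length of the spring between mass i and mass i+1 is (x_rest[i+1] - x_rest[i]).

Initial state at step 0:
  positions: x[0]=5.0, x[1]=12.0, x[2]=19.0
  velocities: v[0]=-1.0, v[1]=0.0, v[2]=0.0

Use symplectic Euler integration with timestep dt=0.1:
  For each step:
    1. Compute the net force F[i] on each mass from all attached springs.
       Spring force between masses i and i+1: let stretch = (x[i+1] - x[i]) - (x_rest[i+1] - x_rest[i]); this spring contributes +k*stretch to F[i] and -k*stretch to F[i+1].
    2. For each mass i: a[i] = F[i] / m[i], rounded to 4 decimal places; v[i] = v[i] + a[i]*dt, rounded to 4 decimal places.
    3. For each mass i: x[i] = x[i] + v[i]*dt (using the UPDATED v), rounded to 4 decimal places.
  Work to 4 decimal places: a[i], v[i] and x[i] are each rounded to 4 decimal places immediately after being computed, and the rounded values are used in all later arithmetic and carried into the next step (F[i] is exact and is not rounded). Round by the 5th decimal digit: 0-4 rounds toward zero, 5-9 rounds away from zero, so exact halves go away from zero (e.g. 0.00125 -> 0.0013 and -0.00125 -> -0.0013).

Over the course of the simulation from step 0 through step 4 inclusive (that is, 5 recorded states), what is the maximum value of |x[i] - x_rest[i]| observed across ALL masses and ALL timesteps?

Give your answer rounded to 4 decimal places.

Step 0: x=[5.0000 12.0000 19.0000] v=[-1.0000 0.0000 0.0000]
Step 1: x=[4.9400 12.0000 18.9600] v=[-0.6000 0.0000 -0.4000]
Step 2: x=[4.9224 11.9960 18.8816] v=[-0.1760 -0.0400 -0.7840]
Step 3: x=[4.9477 11.9845 18.7678] v=[0.2534 -0.1152 -1.1382]
Step 4: x=[5.0145 11.9628 18.6227] v=[0.6681 -0.2166 -1.4515]
Max displacement = 1.0776

Answer: 1.0776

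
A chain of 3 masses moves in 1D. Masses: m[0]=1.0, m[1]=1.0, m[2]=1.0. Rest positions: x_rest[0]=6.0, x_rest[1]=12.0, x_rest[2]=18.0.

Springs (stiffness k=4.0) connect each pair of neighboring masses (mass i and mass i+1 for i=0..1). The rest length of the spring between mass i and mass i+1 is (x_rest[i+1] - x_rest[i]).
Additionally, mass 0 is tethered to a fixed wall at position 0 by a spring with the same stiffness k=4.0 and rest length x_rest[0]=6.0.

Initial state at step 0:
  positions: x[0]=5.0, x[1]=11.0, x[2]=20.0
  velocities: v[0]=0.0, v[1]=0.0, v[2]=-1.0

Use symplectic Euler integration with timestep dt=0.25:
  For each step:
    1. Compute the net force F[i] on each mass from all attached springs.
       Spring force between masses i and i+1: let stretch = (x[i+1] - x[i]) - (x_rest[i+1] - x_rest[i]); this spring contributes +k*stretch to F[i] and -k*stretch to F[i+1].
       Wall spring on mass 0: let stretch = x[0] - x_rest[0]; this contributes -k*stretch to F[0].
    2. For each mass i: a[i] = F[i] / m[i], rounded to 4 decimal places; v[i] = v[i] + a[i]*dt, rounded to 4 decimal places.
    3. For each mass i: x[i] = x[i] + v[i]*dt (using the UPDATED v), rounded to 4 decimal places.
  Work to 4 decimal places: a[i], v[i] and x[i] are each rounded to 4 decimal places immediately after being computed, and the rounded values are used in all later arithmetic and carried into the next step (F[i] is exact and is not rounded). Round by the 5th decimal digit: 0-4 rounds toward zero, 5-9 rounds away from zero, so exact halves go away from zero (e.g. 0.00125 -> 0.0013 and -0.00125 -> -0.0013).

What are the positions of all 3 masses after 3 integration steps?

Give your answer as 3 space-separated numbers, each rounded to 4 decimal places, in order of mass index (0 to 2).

Answer: 6.6406 13.1563 16.6250

Derivation:
Step 0: x=[5.0000 11.0000 20.0000] v=[0.0000 0.0000 -1.0000]
Step 1: x=[5.2500 11.7500 19.0000] v=[1.0000 3.0000 -4.0000]
Step 2: x=[5.8125 12.6875 17.6875] v=[2.2500 3.7500 -5.2500]
Step 3: x=[6.6406 13.1563 16.6250] v=[3.3125 1.8750 -4.2500]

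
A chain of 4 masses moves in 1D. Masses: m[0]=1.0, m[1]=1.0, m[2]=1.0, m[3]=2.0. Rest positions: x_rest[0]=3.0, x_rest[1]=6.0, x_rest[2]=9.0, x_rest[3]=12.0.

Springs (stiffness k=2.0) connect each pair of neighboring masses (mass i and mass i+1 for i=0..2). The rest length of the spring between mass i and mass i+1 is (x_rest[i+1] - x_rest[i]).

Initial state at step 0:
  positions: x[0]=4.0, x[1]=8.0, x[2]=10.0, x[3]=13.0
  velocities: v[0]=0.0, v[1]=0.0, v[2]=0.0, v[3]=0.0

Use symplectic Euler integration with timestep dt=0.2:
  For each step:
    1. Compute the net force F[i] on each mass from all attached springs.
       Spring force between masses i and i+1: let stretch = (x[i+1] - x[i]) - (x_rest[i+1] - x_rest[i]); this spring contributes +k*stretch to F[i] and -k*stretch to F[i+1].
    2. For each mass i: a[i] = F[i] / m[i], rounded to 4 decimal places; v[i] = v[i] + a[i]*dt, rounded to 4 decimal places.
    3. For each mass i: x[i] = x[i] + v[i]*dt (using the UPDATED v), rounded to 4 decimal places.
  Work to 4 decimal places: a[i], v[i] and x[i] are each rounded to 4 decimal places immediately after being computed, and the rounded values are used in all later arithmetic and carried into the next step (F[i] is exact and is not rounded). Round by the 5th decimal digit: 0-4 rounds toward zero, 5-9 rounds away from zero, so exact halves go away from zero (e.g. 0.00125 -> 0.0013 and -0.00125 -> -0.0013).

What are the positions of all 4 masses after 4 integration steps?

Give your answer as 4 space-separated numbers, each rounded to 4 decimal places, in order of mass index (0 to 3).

Answer: 4.5431 6.9105 10.4659 13.0402

Derivation:
Step 0: x=[4.0000 8.0000 10.0000 13.0000] v=[0.0000 0.0000 0.0000 0.0000]
Step 1: x=[4.0800 7.8400 10.0800 13.0000] v=[0.4000 -0.8000 0.4000 0.0000]
Step 2: x=[4.2208 7.5584 10.2144 13.0032] v=[0.7040 -1.4080 0.6720 0.0160]
Step 3: x=[4.3886 7.2223 10.3594 13.0148] v=[0.8390 -1.6806 0.7251 0.0582]
Step 4: x=[4.5431 6.9105 10.4659 13.0402] v=[0.7725 -1.5592 0.5324 0.1271]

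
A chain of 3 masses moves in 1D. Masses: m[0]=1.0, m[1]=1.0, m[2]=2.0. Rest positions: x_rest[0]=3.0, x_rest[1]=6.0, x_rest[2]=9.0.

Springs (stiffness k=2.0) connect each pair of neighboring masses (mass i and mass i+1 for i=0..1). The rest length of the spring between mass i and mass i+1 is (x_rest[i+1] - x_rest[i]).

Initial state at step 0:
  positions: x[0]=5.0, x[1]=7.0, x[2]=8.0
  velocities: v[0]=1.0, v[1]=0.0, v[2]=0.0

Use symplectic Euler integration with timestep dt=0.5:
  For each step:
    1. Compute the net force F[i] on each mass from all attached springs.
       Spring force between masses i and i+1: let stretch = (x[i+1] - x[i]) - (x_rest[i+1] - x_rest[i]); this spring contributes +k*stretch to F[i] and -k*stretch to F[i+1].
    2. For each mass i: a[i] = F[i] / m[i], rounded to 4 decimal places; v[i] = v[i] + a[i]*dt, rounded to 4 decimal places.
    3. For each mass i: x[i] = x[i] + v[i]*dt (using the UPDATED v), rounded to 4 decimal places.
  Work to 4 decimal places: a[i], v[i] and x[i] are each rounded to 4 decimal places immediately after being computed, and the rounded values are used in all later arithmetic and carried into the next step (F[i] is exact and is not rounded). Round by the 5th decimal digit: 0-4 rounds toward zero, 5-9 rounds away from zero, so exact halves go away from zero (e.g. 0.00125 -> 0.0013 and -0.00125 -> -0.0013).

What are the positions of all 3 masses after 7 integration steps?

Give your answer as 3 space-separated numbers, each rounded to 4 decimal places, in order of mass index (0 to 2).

Step 0: x=[5.0000 7.0000 8.0000] v=[1.0000 0.0000 0.0000]
Step 1: x=[5.0000 6.5000 8.5000] v=[0.0000 -1.0000 1.0000]
Step 2: x=[4.2500 6.2500 9.2500] v=[-1.5000 -0.5000 1.5000]
Step 3: x=[3.0000 6.5000 10.0000] v=[-2.5000 0.5000 1.5000]
Step 4: x=[2.0000 6.7500 10.6250] v=[-2.0000 0.5000 1.2500]
Step 5: x=[1.8750 6.5625 11.0313] v=[-0.2500 -0.3750 0.8125]
Step 6: x=[2.5938 6.2657 11.0704] v=[1.4375 -0.5937 0.0781]
Step 7: x=[3.6485 6.5353 10.6583] v=[2.1094 0.5391 -0.8243]

Answer: 3.6485 6.5353 10.6583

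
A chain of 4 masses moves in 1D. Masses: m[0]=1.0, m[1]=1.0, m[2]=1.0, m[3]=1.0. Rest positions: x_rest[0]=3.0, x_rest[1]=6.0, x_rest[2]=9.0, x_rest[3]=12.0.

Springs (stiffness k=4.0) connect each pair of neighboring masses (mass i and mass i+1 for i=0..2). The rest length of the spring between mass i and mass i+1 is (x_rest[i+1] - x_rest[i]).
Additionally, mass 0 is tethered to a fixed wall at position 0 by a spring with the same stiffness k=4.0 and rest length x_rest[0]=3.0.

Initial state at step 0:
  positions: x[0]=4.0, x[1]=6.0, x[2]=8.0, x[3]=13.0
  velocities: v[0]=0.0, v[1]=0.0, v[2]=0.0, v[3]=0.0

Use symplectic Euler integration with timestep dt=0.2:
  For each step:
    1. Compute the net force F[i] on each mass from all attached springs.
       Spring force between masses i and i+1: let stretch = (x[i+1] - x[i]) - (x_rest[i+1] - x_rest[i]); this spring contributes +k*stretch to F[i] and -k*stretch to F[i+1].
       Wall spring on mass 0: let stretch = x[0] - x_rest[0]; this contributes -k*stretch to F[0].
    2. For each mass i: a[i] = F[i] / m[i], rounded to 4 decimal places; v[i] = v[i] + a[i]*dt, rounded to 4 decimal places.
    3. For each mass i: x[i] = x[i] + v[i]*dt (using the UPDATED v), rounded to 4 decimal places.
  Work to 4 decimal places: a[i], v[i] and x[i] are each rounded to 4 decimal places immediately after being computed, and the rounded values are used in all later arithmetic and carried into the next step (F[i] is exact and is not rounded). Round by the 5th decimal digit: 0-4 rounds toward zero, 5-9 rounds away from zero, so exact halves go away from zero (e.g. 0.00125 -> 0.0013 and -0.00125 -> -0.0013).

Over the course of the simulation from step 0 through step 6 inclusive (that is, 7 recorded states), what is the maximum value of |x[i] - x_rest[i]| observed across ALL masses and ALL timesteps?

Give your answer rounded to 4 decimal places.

Step 0: x=[4.0000 6.0000 8.0000 13.0000] v=[0.0000 0.0000 0.0000 0.0000]
Step 1: x=[3.6800 6.0000 8.4800 12.6800] v=[-1.6000 0.0000 2.4000 -1.6000]
Step 2: x=[3.1424 6.0256 9.2352 12.1680] v=[-2.6880 0.1280 3.7760 -2.5600]
Step 3: x=[2.5633 6.1034 9.9461 11.6668] v=[-2.8954 0.3891 3.5546 -2.5062]
Step 4: x=[2.1405 6.2296 10.3175 11.3702] v=[-2.1140 0.6312 1.8570 -1.4828]
Step 5: x=[2.0295 6.3556 10.2033 11.3852] v=[-0.5551 0.6302 -0.5712 0.0750]
Step 6: x=[2.2859 6.4051 9.6625 11.6911] v=[1.2822 0.2475 -2.7038 1.5295]
Max displacement = 1.3175

Answer: 1.3175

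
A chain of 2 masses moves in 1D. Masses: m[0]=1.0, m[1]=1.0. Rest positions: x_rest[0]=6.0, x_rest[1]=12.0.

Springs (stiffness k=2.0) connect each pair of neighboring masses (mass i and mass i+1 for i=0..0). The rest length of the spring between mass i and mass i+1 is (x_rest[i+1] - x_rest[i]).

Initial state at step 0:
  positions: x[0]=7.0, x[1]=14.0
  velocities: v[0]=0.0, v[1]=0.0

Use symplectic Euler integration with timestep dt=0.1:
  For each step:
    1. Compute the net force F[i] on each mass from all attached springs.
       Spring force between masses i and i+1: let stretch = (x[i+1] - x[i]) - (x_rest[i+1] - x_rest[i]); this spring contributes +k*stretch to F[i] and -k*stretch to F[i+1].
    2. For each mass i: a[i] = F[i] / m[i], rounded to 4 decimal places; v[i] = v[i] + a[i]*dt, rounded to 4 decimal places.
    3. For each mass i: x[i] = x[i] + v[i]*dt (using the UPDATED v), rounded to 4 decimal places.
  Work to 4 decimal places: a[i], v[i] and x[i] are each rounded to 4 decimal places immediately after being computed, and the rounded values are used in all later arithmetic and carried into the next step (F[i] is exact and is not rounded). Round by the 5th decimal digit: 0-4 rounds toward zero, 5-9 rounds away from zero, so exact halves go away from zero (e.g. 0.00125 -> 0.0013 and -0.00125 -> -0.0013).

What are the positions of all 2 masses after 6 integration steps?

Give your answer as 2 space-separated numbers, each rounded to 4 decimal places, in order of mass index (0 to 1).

Answer: 7.3666 13.6334

Derivation:
Step 0: x=[7.0000 14.0000] v=[0.0000 0.0000]
Step 1: x=[7.0200 13.9800] v=[0.2000 -0.2000]
Step 2: x=[7.0592 13.9408] v=[0.3920 -0.3920]
Step 3: x=[7.1160 13.8840] v=[0.5683 -0.5683]
Step 4: x=[7.1882 13.8118] v=[0.7219 -0.7219]
Step 5: x=[7.2729 13.7271] v=[0.8466 -0.8466]
Step 6: x=[7.3666 13.6334] v=[0.9374 -0.9374]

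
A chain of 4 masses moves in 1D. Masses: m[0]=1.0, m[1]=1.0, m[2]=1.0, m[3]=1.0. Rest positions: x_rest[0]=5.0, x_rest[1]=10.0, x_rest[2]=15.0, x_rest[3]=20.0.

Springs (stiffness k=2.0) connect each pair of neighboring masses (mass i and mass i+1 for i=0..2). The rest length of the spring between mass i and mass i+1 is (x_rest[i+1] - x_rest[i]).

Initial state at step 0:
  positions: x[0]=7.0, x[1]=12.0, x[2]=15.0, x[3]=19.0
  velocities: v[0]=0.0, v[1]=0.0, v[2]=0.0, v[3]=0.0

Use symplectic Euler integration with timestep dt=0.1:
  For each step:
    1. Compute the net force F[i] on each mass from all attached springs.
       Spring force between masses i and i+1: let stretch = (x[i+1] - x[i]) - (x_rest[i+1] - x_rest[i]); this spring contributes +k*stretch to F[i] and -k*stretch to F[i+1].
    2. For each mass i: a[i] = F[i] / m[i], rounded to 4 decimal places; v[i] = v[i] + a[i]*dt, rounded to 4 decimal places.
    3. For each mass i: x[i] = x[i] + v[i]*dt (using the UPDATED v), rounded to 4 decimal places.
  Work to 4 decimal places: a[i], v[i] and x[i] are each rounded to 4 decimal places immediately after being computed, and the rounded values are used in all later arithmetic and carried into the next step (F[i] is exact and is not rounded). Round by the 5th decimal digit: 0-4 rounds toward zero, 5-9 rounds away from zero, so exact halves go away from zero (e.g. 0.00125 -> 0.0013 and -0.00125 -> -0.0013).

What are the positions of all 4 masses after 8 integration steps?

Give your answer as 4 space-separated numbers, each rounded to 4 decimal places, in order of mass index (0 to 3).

Answer: 6.8563 10.9283 15.5057 19.7100

Derivation:
Step 0: x=[7.0000 12.0000 15.0000 19.0000] v=[0.0000 0.0000 0.0000 0.0000]
Step 1: x=[7.0000 11.9600 15.0200 19.0200] v=[0.0000 -0.4000 0.2000 0.2000]
Step 2: x=[6.9992 11.8820 15.0588 19.0600] v=[-0.0080 -0.7800 0.3880 0.4000]
Step 3: x=[6.9961 11.7699 15.1141 19.1200] v=[-0.0314 -1.1212 0.5529 0.5998]
Step 4: x=[6.9884 11.6292 15.1826 19.1999] v=[-0.0766 -1.4071 0.6852 0.7986]
Step 5: x=[6.9736 11.4667 15.2604 19.2994] v=[-0.1484 -1.6246 0.7780 0.9951]
Step 6: x=[6.9486 11.2903 15.3431 19.4181] v=[-0.2498 -1.7645 0.8271 1.1873]
Step 7: x=[6.9105 11.1081 15.4263 19.5553] v=[-0.3815 -1.8223 0.8315 1.3723]
Step 8: x=[6.8563 10.9283 15.5057 19.7100] v=[-0.5420 -1.7982 0.7937 1.5465]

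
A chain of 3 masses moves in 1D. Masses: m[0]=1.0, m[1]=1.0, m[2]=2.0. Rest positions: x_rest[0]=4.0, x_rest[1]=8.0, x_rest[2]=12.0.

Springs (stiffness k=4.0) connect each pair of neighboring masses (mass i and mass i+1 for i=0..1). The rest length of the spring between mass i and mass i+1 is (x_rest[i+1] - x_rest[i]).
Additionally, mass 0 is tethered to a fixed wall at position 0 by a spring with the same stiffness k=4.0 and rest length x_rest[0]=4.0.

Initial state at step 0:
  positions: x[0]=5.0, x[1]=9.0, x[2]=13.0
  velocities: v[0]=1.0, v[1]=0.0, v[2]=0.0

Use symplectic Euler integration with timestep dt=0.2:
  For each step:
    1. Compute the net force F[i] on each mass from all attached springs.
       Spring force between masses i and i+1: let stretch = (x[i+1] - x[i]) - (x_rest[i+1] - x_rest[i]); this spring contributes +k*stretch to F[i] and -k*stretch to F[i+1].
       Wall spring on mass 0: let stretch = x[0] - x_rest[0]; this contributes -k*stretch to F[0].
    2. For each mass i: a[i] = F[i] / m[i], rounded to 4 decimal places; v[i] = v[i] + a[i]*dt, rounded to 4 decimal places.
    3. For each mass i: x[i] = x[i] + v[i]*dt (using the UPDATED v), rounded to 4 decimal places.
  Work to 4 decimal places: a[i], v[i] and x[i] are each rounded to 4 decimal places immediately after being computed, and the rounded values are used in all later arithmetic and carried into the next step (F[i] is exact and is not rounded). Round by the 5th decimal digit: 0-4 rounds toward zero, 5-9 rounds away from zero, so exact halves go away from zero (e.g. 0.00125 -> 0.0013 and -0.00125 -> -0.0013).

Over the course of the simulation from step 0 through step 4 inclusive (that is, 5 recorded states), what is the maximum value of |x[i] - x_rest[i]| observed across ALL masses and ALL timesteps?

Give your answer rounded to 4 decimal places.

Answer: 1.0400

Derivation:
Step 0: x=[5.0000 9.0000 13.0000] v=[1.0000 0.0000 0.0000]
Step 1: x=[5.0400 9.0000 13.0000] v=[0.2000 0.0000 0.0000]
Step 2: x=[4.9072 9.0064 13.0000] v=[-0.6640 0.0320 0.0000]
Step 3: x=[4.6451 8.9959 13.0005] v=[-1.3104 -0.0525 0.0026]
Step 4: x=[4.3359 8.9300 13.0007] v=[-1.5458 -0.3295 0.0008]
Max displacement = 1.0400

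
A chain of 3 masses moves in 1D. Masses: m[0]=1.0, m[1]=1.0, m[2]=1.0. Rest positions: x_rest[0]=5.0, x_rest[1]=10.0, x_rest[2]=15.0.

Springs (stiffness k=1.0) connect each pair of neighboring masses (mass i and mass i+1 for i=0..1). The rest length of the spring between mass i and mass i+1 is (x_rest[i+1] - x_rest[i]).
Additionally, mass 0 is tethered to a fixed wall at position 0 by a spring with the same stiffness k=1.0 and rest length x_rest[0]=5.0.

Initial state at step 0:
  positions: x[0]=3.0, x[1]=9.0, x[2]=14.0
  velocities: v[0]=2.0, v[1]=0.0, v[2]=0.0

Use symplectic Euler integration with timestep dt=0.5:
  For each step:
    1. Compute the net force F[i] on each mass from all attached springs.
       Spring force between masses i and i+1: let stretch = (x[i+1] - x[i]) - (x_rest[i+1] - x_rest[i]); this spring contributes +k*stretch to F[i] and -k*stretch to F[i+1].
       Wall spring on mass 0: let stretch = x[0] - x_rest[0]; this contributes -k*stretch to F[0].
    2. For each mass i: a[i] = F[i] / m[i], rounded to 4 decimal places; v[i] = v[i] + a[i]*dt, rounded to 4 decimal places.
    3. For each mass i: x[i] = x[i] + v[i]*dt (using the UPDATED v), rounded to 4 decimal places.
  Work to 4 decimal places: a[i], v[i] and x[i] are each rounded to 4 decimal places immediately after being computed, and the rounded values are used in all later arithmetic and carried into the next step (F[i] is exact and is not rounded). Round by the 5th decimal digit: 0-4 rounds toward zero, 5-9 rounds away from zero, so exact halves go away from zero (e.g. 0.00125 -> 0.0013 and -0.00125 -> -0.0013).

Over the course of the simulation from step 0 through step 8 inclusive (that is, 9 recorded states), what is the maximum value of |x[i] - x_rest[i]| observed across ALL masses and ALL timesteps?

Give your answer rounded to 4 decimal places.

Answer: 2.9475

Derivation:
Step 0: x=[3.0000 9.0000 14.0000] v=[2.0000 0.0000 0.0000]
Step 1: x=[4.7500 8.7500 14.0000] v=[3.5000 -0.5000 0.0000]
Step 2: x=[6.3125 8.8125 13.9375] v=[3.1250 0.1250 -0.1250]
Step 3: x=[6.9219 9.5313 13.8438] v=[1.2188 1.4375 -0.1875]
Step 4: x=[6.4532 10.6759 13.9220] v=[-0.9375 2.2891 0.1563]
Step 5: x=[5.4268 11.5763 14.4387] v=[-2.0528 1.8008 1.0333]
Step 6: x=[4.5811 11.6550 15.4898] v=[-1.6915 0.1573 2.1021]
Step 7: x=[4.3586 10.9239 16.8322] v=[-0.4451 -1.4623 2.6847]
Step 8: x=[4.6878 10.0285 17.9475] v=[0.6583 -1.7908 2.2306]
Max displacement = 2.9475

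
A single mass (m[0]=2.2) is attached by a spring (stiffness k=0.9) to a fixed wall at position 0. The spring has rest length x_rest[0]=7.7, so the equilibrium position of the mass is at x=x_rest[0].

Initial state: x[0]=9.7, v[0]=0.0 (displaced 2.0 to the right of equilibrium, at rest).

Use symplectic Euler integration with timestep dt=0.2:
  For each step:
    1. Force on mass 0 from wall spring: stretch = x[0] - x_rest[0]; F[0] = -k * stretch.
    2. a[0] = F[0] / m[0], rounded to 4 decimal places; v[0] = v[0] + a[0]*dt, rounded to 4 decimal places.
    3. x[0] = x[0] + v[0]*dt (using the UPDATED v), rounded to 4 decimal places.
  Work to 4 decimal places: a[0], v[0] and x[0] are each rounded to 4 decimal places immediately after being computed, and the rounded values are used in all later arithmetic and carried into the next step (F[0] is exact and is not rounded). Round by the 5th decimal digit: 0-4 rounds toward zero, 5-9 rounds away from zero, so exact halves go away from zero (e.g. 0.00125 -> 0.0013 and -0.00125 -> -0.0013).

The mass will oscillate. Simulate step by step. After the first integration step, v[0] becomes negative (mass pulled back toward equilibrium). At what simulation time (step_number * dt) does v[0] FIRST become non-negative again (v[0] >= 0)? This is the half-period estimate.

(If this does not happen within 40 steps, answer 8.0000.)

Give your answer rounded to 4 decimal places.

Step 0: x=[9.7000] v=[0.0000]
Step 1: x=[9.6673] v=[-0.1636]
Step 2: x=[9.6024] v=[-0.3246]
Step 3: x=[9.5063] v=[-0.4803]
Step 4: x=[9.3807] v=[-0.6281]
Step 5: x=[9.2276] v=[-0.7656]
Step 6: x=[9.0495] v=[-0.8906]
Step 7: x=[8.8493] v=[-1.0010]
Step 8: x=[8.6303] v=[-1.0950]
Step 9: x=[8.3961] v=[-1.1711]
Step 10: x=[8.1505] v=[-1.2281]
Step 11: x=[7.8975] v=[-1.2650]
Step 12: x=[7.6413] v=[-1.2812]
Step 13: x=[7.3860] v=[-1.2764]
Step 14: x=[7.1359] v=[-1.2507]
Step 15: x=[6.8950] v=[-1.2045]
Step 16: x=[6.6673] v=[-1.1386]
Step 17: x=[6.4565] v=[-1.0541]
Step 18: x=[6.2660] v=[-0.9524]
Step 19: x=[6.0990] v=[-0.8351]
Step 20: x=[5.9582] v=[-0.7041]
Step 21: x=[5.8459] v=[-0.5616]
Step 22: x=[5.7639] v=[-0.4099]
Step 23: x=[5.7136] v=[-0.2515]
Step 24: x=[5.6958] v=[-0.0890]
Step 25: x=[5.7108] v=[0.0750]
First v>=0 after going negative at step 25, time=5.0000

Answer: 5.0000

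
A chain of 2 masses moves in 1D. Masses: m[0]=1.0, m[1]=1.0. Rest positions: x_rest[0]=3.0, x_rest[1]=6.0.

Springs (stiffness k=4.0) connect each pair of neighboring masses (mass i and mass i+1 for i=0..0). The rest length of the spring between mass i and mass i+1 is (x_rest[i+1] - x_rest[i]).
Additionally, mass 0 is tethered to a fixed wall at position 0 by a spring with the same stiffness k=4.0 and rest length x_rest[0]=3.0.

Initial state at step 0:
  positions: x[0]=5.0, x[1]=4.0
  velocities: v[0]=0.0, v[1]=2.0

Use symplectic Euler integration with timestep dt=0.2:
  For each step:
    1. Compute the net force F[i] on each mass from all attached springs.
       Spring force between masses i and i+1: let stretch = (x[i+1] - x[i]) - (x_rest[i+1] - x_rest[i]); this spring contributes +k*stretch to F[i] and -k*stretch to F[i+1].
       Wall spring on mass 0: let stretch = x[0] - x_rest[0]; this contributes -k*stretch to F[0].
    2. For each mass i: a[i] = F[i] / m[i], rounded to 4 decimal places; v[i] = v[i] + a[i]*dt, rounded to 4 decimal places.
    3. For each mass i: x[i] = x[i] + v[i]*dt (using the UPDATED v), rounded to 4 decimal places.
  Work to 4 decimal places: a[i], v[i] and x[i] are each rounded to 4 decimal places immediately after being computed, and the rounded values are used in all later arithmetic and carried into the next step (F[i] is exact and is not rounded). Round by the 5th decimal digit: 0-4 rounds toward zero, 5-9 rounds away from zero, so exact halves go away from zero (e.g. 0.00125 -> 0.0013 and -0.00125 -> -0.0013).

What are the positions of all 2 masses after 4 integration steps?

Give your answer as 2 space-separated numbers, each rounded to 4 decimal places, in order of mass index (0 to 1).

Step 0: x=[5.0000 4.0000] v=[0.0000 2.0000]
Step 1: x=[4.0400 5.0400] v=[-4.8000 5.2000]
Step 2: x=[2.5936 6.4000] v=[-7.2320 6.8000]
Step 3: x=[1.3412 7.6310] v=[-6.2618 6.1549]
Step 4: x=[0.8806 8.3356] v=[-2.3029 3.5231]

Answer: 0.8806 8.3356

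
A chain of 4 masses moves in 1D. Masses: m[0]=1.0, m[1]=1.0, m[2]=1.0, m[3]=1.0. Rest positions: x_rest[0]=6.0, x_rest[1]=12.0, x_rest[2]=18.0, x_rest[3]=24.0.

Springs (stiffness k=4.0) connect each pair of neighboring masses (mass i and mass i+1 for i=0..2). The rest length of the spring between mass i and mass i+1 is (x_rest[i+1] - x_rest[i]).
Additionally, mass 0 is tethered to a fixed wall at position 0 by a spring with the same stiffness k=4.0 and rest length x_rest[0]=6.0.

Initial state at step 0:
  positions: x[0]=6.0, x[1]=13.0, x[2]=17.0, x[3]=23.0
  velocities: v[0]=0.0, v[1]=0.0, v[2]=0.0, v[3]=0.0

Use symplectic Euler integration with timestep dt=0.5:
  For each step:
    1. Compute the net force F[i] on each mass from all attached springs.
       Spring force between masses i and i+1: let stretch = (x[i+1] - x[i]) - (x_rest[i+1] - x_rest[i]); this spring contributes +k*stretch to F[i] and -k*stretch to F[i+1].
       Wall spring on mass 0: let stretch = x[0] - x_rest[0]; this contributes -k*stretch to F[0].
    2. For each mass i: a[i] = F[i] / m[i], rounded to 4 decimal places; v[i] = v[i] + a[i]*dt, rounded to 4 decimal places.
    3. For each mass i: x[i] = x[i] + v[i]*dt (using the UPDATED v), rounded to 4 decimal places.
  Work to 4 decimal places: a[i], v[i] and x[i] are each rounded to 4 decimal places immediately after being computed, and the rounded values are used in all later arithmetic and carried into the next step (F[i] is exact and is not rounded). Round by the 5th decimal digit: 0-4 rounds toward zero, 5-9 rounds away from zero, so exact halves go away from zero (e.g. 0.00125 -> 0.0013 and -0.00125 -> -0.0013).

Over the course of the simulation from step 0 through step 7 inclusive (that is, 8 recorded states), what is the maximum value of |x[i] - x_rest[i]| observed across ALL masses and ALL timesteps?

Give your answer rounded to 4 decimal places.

Answer: 2.0000

Derivation:
Step 0: x=[6.0000 13.0000 17.0000 23.0000] v=[0.0000 0.0000 0.0000 0.0000]
Step 1: x=[7.0000 10.0000 19.0000 23.0000] v=[2.0000 -6.0000 4.0000 0.0000]
Step 2: x=[4.0000 13.0000 16.0000 25.0000] v=[-6.0000 6.0000 -6.0000 4.0000]
Step 3: x=[6.0000 10.0000 19.0000 24.0000] v=[4.0000 -6.0000 6.0000 -2.0000]
Step 4: x=[6.0000 12.0000 18.0000 24.0000] v=[0.0000 4.0000 -2.0000 0.0000]
Step 5: x=[6.0000 14.0000 17.0000 24.0000] v=[0.0000 4.0000 -2.0000 0.0000]
Step 6: x=[8.0000 11.0000 20.0000 23.0000] v=[4.0000 -6.0000 6.0000 -2.0000]
Step 7: x=[5.0000 14.0000 17.0000 25.0000] v=[-6.0000 6.0000 -6.0000 4.0000]
Max displacement = 2.0000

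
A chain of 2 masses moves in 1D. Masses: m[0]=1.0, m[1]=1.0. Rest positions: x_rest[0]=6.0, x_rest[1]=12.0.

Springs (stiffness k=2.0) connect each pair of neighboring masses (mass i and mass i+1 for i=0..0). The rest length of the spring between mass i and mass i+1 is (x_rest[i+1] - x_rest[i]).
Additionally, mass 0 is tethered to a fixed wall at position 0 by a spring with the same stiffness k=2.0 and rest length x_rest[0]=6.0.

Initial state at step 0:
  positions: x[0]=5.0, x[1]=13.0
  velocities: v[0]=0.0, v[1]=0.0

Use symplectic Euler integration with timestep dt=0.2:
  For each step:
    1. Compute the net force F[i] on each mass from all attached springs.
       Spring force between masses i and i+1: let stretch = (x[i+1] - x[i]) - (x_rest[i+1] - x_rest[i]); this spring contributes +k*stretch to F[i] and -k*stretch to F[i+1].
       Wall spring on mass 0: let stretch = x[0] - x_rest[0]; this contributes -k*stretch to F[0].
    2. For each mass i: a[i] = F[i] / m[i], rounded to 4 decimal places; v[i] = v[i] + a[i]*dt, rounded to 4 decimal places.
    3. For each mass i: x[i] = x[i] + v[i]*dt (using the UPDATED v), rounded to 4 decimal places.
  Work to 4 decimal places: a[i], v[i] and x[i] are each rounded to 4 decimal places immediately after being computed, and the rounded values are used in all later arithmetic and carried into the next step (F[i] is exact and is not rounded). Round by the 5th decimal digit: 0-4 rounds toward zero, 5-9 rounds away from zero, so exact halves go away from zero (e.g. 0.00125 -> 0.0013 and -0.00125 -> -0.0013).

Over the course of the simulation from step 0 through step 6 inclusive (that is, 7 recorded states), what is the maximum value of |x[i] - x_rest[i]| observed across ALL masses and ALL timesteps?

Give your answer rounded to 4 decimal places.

Step 0: x=[5.0000 13.0000] v=[0.0000 0.0000]
Step 1: x=[5.2400 12.8400] v=[1.2000 -0.8000]
Step 2: x=[5.6688 12.5520] v=[2.1440 -1.4400]
Step 3: x=[6.1948 12.1933] v=[2.6298 -1.7933]
Step 4: x=[6.7051 11.8348] v=[2.5513 -1.7927]
Step 5: x=[7.0893 11.5459] v=[1.9211 -1.4446]
Step 6: x=[7.2629 11.3805] v=[0.8680 -0.8272]
Max displacement = 1.2629

Answer: 1.2629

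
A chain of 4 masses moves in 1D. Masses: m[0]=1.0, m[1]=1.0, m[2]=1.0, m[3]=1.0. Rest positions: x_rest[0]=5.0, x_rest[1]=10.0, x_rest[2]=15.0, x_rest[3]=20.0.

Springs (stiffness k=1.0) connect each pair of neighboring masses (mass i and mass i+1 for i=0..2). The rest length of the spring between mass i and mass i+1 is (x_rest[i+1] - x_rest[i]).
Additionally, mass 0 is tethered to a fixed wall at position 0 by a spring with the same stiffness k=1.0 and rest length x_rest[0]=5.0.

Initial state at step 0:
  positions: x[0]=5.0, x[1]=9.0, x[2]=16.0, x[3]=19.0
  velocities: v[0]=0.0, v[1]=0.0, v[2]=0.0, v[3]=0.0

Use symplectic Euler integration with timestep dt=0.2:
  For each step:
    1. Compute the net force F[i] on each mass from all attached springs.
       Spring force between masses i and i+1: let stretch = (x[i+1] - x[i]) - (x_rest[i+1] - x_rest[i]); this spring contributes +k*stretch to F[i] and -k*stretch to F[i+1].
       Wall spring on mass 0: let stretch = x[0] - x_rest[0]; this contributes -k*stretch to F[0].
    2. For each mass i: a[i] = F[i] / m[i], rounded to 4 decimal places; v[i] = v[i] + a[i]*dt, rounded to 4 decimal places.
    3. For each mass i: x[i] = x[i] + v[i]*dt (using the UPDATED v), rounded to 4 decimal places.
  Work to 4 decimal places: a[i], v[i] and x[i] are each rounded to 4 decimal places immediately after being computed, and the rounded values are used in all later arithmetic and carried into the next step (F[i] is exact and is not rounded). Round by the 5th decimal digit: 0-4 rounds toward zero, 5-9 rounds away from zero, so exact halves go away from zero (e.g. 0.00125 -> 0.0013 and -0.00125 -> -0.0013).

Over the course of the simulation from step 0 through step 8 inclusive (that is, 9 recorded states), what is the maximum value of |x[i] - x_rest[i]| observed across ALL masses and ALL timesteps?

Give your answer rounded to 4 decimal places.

Answer: 1.4936

Derivation:
Step 0: x=[5.0000 9.0000 16.0000 19.0000] v=[0.0000 0.0000 0.0000 0.0000]
Step 1: x=[4.9600 9.1200 15.8400 19.0800] v=[-0.2000 0.6000 -0.8000 0.4000]
Step 2: x=[4.8880 9.3424 15.5408 19.2304] v=[-0.3600 1.1120 -1.4960 0.7520]
Step 3: x=[4.7987 9.6346 15.1412 19.4332] v=[-0.4467 1.4608 -1.9978 1.0141]
Step 4: x=[4.7108 9.9536 14.6931 19.6643] v=[-0.4393 1.5949 -2.2407 1.1557]
Step 5: x=[4.6442 10.2524 14.2542 19.8966] v=[-0.3329 1.4942 -2.1944 1.1615]
Step 6: x=[4.6162 10.4870 13.8809 20.1032] v=[-0.1401 1.1729 -1.8663 1.0330]
Step 7: x=[4.6384 10.6225 13.6208 20.2609] v=[0.1108 0.6775 -1.3006 0.7885]
Step 8: x=[4.7144 10.6386 13.5064 20.3530] v=[0.3799 0.0803 -0.5722 0.4605]
Max displacement = 1.4936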